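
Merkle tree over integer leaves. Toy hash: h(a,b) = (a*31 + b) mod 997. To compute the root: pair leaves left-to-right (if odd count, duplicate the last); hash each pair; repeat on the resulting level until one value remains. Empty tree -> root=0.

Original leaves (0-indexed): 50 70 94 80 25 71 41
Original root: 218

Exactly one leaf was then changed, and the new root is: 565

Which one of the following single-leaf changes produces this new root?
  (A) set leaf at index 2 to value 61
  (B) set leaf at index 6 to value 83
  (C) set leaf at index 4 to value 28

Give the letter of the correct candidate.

Original leaves: [50, 70, 94, 80, 25, 71, 41]
Target new root: 565
Try each candidate change and compute the resulting root:
Candidate A: set leaf[2] = 61 -> leaves = [50, 70, 61, 80, 25, 71, 41]
  L0: [50, 70, 61, 80, 25, 71, 41]
  L1: h(50,70)=(50*31+70)%997=623 h(61,80)=(61*31+80)%997=974 h(25,71)=(25*31+71)%997=846 h(41,41)=(41*31+41)%997=315 -> [623, 974, 846, 315]
  L2: h(623,974)=(623*31+974)%997=347 h(846,315)=(846*31+315)%997=619 -> [347, 619]
  L3: h(347,619)=(347*31+619)%997=409 -> [409]
  root = 409 != target 565
Candidate B: set leaf[6] = 83 -> leaves = [50, 70, 94, 80, 25, 71, 83]
  L0: [50, 70, 94, 80, 25, 71, 83]
  L1: h(50,70)=(50*31+70)%997=623 h(94,80)=(94*31+80)%997=3 h(25,71)=(25*31+71)%997=846 h(83,83)=(83*31+83)%997=662 -> [623, 3, 846, 662]
  L2: h(623,3)=(623*31+3)%997=373 h(846,662)=(846*31+662)%997=966 -> [373, 966]
  L3: h(373,966)=(373*31+966)%997=565 -> [565]
  root = 565 == target 565  ** MATCH **
Candidate C: set leaf[4] = 28 -> leaves = [50, 70, 94, 80, 28, 71, 41]
  L0: [50, 70, 94, 80, 28, 71, 41]
  L1: h(50,70)=(50*31+70)%997=623 h(94,80)=(94*31+80)%997=3 h(28,71)=(28*31+71)%997=939 h(41,41)=(41*31+41)%997=315 -> [623, 3, 939, 315]
  L2: h(623,3)=(623*31+3)%997=373 h(939,315)=(939*31+315)%997=511 -> [373, 511]
  L3: h(373,511)=(373*31+511)%997=110 -> [110]
  root = 110 != target 565
Candidate B produces the target root.

Answer: B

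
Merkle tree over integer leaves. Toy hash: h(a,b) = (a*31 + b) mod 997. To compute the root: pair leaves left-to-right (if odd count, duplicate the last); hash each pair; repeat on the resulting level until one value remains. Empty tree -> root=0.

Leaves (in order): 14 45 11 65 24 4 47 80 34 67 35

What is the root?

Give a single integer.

Answer: 274

Derivation:
L0: [14, 45, 11, 65, 24, 4, 47, 80, 34, 67, 35]
L1: h(14,45)=(14*31+45)%997=479 h(11,65)=(11*31+65)%997=406 h(24,4)=(24*31+4)%997=748 h(47,80)=(47*31+80)%997=540 h(34,67)=(34*31+67)%997=124 h(35,35)=(35*31+35)%997=123 -> [479, 406, 748, 540, 124, 123]
L2: h(479,406)=(479*31+406)%997=300 h(748,540)=(748*31+540)%997=797 h(124,123)=(124*31+123)%997=976 -> [300, 797, 976]
L3: h(300,797)=(300*31+797)%997=127 h(976,976)=(976*31+976)%997=325 -> [127, 325]
L4: h(127,325)=(127*31+325)%997=274 -> [274]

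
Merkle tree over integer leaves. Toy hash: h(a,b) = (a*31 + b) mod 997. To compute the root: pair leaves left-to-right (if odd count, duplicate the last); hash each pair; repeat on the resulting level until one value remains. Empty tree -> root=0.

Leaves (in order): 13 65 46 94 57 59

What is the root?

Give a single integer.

L0: [13, 65, 46, 94, 57, 59]
L1: h(13,65)=(13*31+65)%997=468 h(46,94)=(46*31+94)%997=523 h(57,59)=(57*31+59)%997=829 -> [468, 523, 829]
L2: h(468,523)=(468*31+523)%997=76 h(829,829)=(829*31+829)%997=606 -> [76, 606]
L3: h(76,606)=(76*31+606)%997=968 -> [968]

Answer: 968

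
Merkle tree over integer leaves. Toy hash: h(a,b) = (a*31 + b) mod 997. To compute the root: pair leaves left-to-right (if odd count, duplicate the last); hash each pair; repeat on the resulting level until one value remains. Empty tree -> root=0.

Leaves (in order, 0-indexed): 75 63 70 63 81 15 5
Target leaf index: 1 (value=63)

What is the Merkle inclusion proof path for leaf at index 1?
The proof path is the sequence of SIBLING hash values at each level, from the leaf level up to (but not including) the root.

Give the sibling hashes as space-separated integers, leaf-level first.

L0 (leaves): [75, 63, 70, 63, 81, 15, 5], target index=1
L1: h(75,63)=(75*31+63)%997=394 [pair 0] h(70,63)=(70*31+63)%997=239 [pair 1] h(81,15)=(81*31+15)%997=532 [pair 2] h(5,5)=(5*31+5)%997=160 [pair 3] -> [394, 239, 532, 160]
  Sibling for proof at L0: 75
L2: h(394,239)=(394*31+239)%997=489 [pair 0] h(532,160)=(532*31+160)%997=700 [pair 1] -> [489, 700]
  Sibling for proof at L1: 239
L3: h(489,700)=(489*31+700)%997=904 [pair 0] -> [904]
  Sibling for proof at L2: 700
Root: 904
Proof path (sibling hashes from leaf to root): [75, 239, 700]

Answer: 75 239 700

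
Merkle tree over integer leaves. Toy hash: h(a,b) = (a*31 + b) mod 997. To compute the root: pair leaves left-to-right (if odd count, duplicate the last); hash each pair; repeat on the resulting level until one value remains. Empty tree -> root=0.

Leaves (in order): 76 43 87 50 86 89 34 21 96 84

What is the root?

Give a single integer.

L0: [76, 43, 87, 50, 86, 89, 34, 21, 96, 84]
L1: h(76,43)=(76*31+43)%997=405 h(87,50)=(87*31+50)%997=753 h(86,89)=(86*31+89)%997=761 h(34,21)=(34*31+21)%997=78 h(96,84)=(96*31+84)%997=69 -> [405, 753, 761, 78, 69]
L2: h(405,753)=(405*31+753)%997=347 h(761,78)=(761*31+78)%997=738 h(69,69)=(69*31+69)%997=214 -> [347, 738, 214]
L3: h(347,738)=(347*31+738)%997=528 h(214,214)=(214*31+214)%997=866 -> [528, 866]
L4: h(528,866)=(528*31+866)%997=285 -> [285]

Answer: 285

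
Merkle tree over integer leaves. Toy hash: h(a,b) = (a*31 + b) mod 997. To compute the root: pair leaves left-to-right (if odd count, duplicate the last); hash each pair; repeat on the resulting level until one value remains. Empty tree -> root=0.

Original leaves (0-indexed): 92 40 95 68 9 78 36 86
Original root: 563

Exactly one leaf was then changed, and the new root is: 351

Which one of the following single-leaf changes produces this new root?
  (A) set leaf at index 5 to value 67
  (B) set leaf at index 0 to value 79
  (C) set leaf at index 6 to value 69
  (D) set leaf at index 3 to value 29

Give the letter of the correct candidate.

Answer: D

Derivation:
Original leaves: [92, 40, 95, 68, 9, 78, 36, 86]
Target new root: 351
Try each candidate change and compute the resulting root:
Candidate A: set leaf[5] = 67 -> leaves = [92, 40, 95, 68, 9, 67, 36, 86]
  L0: [92, 40, 95, 68, 9, 67, 36, 86]
  L1: h(92,40)=(92*31+40)%997=898 h(95,68)=(95*31+68)%997=22 h(9,67)=(9*31+67)%997=346 h(36,86)=(36*31+86)%997=205 -> [898, 22, 346, 205]
  L2: h(898,22)=(898*31+22)%997=941 h(346,205)=(346*31+205)%997=961 -> [941, 961]
  L3: h(941,961)=(941*31+961)%997=222 -> [222]
  root = 222 != target 351
Candidate B: set leaf[0] = 79 -> leaves = [79, 40, 95, 68, 9, 78, 36, 86]
  L0: [79, 40, 95, 68, 9, 78, 36, 86]
  L1: h(79,40)=(79*31+40)%997=495 h(95,68)=(95*31+68)%997=22 h(9,78)=(9*31+78)%997=357 h(36,86)=(36*31+86)%997=205 -> [495, 22, 357, 205]
  L2: h(495,22)=(495*31+22)%997=412 h(357,205)=(357*31+205)%997=305 -> [412, 305]
  L3: h(412,305)=(412*31+305)%997=116 -> [116]
  root = 116 != target 351
Candidate C: set leaf[6] = 69 -> leaves = [92, 40, 95, 68, 9, 78, 69, 86]
  L0: [92, 40, 95, 68, 9, 78, 69, 86]
  L1: h(92,40)=(92*31+40)%997=898 h(95,68)=(95*31+68)%997=22 h(9,78)=(9*31+78)%997=357 h(69,86)=(69*31+86)%997=231 -> [898, 22, 357, 231]
  L2: h(898,22)=(898*31+22)%997=941 h(357,231)=(357*31+231)%997=331 -> [941, 331]
  L3: h(941,331)=(941*31+331)%997=589 -> [589]
  root = 589 != target 351
Candidate D: set leaf[3] = 29 -> leaves = [92, 40, 95, 29, 9, 78, 36, 86]
  L0: [92, 40, 95, 29, 9, 78, 36, 86]
  L1: h(92,40)=(92*31+40)%997=898 h(95,29)=(95*31+29)%997=980 h(9,78)=(9*31+78)%997=357 h(36,86)=(36*31+86)%997=205 -> [898, 980, 357, 205]
  L2: h(898,980)=(898*31+980)%997=902 h(357,205)=(357*31+205)%997=305 -> [902, 305]
  L3: h(902,305)=(902*31+305)%997=351 -> [351]
  root = 351 == target 351  ** MATCH **
Candidate D produces the target root.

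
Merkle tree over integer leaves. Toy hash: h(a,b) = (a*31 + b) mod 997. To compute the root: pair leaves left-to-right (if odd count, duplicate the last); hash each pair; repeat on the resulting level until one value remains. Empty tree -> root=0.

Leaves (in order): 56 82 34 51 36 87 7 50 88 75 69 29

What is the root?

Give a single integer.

L0: [56, 82, 34, 51, 36, 87, 7, 50, 88, 75, 69, 29]
L1: h(56,82)=(56*31+82)%997=821 h(34,51)=(34*31+51)%997=108 h(36,87)=(36*31+87)%997=206 h(7,50)=(7*31+50)%997=267 h(88,75)=(88*31+75)%997=809 h(69,29)=(69*31+29)%997=174 -> [821, 108, 206, 267, 809, 174]
L2: h(821,108)=(821*31+108)%997=634 h(206,267)=(206*31+267)%997=671 h(809,174)=(809*31+174)%997=328 -> [634, 671, 328]
L3: h(634,671)=(634*31+671)%997=385 h(328,328)=(328*31+328)%997=526 -> [385, 526]
L4: h(385,526)=(385*31+526)%997=497 -> [497]

Answer: 497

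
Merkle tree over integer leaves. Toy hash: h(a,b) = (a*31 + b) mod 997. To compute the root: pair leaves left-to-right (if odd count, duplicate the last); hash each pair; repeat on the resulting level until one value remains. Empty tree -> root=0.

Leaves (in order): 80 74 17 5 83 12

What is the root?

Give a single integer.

L0: [80, 74, 17, 5, 83, 12]
L1: h(80,74)=(80*31+74)%997=560 h(17,5)=(17*31+5)%997=532 h(83,12)=(83*31+12)%997=591 -> [560, 532, 591]
L2: h(560,532)=(560*31+532)%997=943 h(591,591)=(591*31+591)%997=966 -> [943, 966]
L3: h(943,966)=(943*31+966)%997=289 -> [289]

Answer: 289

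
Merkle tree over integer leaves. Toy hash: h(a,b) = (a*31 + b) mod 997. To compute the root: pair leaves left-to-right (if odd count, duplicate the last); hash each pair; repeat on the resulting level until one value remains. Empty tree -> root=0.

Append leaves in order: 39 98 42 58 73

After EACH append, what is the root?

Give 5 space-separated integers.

After append 39 (leaves=[39]):
  L0: [39]
  root=39
After append 98 (leaves=[39, 98]):
  L0: [39, 98]
  L1: h(39,98)=(39*31+98)%997=310 -> [310]
  root=310
After append 42 (leaves=[39, 98, 42]):
  L0: [39, 98, 42]
  L1: h(39,98)=(39*31+98)%997=310 h(42,42)=(42*31+42)%997=347 -> [310, 347]
  L2: h(310,347)=(310*31+347)%997=984 -> [984]
  root=984
After append 58 (leaves=[39, 98, 42, 58]):
  L0: [39, 98, 42, 58]
  L1: h(39,98)=(39*31+98)%997=310 h(42,58)=(42*31+58)%997=363 -> [310, 363]
  L2: h(310,363)=(310*31+363)%997=3 -> [3]
  root=3
After append 73 (leaves=[39, 98, 42, 58, 73]):
  L0: [39, 98, 42, 58, 73]
  L1: h(39,98)=(39*31+98)%997=310 h(42,58)=(42*31+58)%997=363 h(73,73)=(73*31+73)%997=342 -> [310, 363, 342]
  L2: h(310,363)=(310*31+363)%997=3 h(342,342)=(342*31+342)%997=974 -> [3, 974]
  L3: h(3,974)=(3*31+974)%997=70 -> [70]
  root=70

Answer: 39 310 984 3 70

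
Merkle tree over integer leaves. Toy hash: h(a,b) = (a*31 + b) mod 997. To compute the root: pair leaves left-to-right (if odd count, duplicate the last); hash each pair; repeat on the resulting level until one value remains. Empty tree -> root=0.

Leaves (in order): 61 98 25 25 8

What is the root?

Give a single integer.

Answer: 271

Derivation:
L0: [61, 98, 25, 25, 8]
L1: h(61,98)=(61*31+98)%997=992 h(25,25)=(25*31+25)%997=800 h(8,8)=(8*31+8)%997=256 -> [992, 800, 256]
L2: h(992,800)=(992*31+800)%997=645 h(256,256)=(256*31+256)%997=216 -> [645, 216]
L3: h(645,216)=(645*31+216)%997=271 -> [271]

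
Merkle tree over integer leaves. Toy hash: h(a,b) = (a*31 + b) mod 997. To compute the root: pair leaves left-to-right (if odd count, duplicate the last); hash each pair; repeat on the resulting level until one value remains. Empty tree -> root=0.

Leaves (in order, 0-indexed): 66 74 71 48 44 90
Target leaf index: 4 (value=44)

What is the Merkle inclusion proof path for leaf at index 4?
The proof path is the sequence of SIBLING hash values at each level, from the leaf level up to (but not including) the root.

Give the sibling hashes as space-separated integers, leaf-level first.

L0 (leaves): [66, 74, 71, 48, 44, 90], target index=4
L1: h(66,74)=(66*31+74)%997=126 [pair 0] h(71,48)=(71*31+48)%997=255 [pair 1] h(44,90)=(44*31+90)%997=457 [pair 2] -> [126, 255, 457]
  Sibling for proof at L0: 90
L2: h(126,255)=(126*31+255)%997=173 [pair 0] h(457,457)=(457*31+457)%997=666 [pair 1] -> [173, 666]
  Sibling for proof at L1: 457
L3: h(173,666)=(173*31+666)%997=47 [pair 0] -> [47]
  Sibling for proof at L2: 173
Root: 47
Proof path (sibling hashes from leaf to root): [90, 457, 173]

Answer: 90 457 173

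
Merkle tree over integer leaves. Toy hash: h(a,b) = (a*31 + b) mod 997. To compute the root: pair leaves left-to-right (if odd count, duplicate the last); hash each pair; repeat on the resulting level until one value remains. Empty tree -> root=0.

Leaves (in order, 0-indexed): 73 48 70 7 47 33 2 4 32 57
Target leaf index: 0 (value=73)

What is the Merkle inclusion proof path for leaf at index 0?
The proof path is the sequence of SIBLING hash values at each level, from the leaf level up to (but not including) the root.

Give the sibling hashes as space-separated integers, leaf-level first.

Answer: 48 183 394 407

Derivation:
L0 (leaves): [73, 48, 70, 7, 47, 33, 2, 4, 32, 57], target index=0
L1: h(73,48)=(73*31+48)%997=317 [pair 0] h(70,7)=(70*31+7)%997=183 [pair 1] h(47,33)=(47*31+33)%997=493 [pair 2] h(2,4)=(2*31+4)%997=66 [pair 3] h(32,57)=(32*31+57)%997=52 [pair 4] -> [317, 183, 493, 66, 52]
  Sibling for proof at L0: 48
L2: h(317,183)=(317*31+183)%997=40 [pair 0] h(493,66)=(493*31+66)%997=394 [pair 1] h(52,52)=(52*31+52)%997=667 [pair 2] -> [40, 394, 667]
  Sibling for proof at L1: 183
L3: h(40,394)=(40*31+394)%997=637 [pair 0] h(667,667)=(667*31+667)%997=407 [pair 1] -> [637, 407]
  Sibling for proof at L2: 394
L4: h(637,407)=(637*31+407)%997=214 [pair 0] -> [214]
  Sibling for proof at L3: 407
Root: 214
Proof path (sibling hashes from leaf to root): [48, 183, 394, 407]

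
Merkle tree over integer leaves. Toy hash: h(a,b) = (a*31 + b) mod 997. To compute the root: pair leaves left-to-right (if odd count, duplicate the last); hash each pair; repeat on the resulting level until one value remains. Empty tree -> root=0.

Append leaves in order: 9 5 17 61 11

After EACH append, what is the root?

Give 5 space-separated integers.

Answer: 9 284 375 419 325

Derivation:
After append 9 (leaves=[9]):
  L0: [9]
  root=9
After append 5 (leaves=[9, 5]):
  L0: [9, 5]
  L1: h(9,5)=(9*31+5)%997=284 -> [284]
  root=284
After append 17 (leaves=[9, 5, 17]):
  L0: [9, 5, 17]
  L1: h(9,5)=(9*31+5)%997=284 h(17,17)=(17*31+17)%997=544 -> [284, 544]
  L2: h(284,544)=(284*31+544)%997=375 -> [375]
  root=375
After append 61 (leaves=[9, 5, 17, 61]):
  L0: [9, 5, 17, 61]
  L1: h(9,5)=(9*31+5)%997=284 h(17,61)=(17*31+61)%997=588 -> [284, 588]
  L2: h(284,588)=(284*31+588)%997=419 -> [419]
  root=419
After append 11 (leaves=[9, 5, 17, 61, 11]):
  L0: [9, 5, 17, 61, 11]
  L1: h(9,5)=(9*31+5)%997=284 h(17,61)=(17*31+61)%997=588 h(11,11)=(11*31+11)%997=352 -> [284, 588, 352]
  L2: h(284,588)=(284*31+588)%997=419 h(352,352)=(352*31+352)%997=297 -> [419, 297]
  L3: h(419,297)=(419*31+297)%997=325 -> [325]
  root=325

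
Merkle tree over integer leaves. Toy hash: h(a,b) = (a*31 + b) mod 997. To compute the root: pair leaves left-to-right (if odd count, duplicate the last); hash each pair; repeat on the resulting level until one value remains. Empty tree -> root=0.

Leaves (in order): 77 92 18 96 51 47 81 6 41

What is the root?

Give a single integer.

L0: [77, 92, 18, 96, 51, 47, 81, 6, 41]
L1: h(77,92)=(77*31+92)%997=485 h(18,96)=(18*31+96)%997=654 h(51,47)=(51*31+47)%997=631 h(81,6)=(81*31+6)%997=523 h(41,41)=(41*31+41)%997=315 -> [485, 654, 631, 523, 315]
L2: h(485,654)=(485*31+654)%997=734 h(631,523)=(631*31+523)%997=144 h(315,315)=(315*31+315)%997=110 -> [734, 144, 110]
L3: h(734,144)=(734*31+144)%997=964 h(110,110)=(110*31+110)%997=529 -> [964, 529]
L4: h(964,529)=(964*31+529)%997=503 -> [503]

Answer: 503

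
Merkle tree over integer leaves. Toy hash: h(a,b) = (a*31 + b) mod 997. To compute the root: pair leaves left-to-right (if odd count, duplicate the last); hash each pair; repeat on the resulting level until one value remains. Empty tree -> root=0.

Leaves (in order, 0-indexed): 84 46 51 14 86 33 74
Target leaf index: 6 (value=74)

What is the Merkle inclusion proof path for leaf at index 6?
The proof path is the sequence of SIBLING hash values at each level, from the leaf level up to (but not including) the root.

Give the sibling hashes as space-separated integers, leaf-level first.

L0 (leaves): [84, 46, 51, 14, 86, 33, 74], target index=6
L1: h(84,46)=(84*31+46)%997=656 [pair 0] h(51,14)=(51*31+14)%997=598 [pair 1] h(86,33)=(86*31+33)%997=705 [pair 2] h(74,74)=(74*31+74)%997=374 [pair 3] -> [656, 598, 705, 374]
  Sibling for proof at L0: 74
L2: h(656,598)=(656*31+598)%997=994 [pair 0] h(705,374)=(705*31+374)%997=295 [pair 1] -> [994, 295]
  Sibling for proof at L1: 705
L3: h(994,295)=(994*31+295)%997=202 [pair 0] -> [202]
  Sibling for proof at L2: 994
Root: 202
Proof path (sibling hashes from leaf to root): [74, 705, 994]

Answer: 74 705 994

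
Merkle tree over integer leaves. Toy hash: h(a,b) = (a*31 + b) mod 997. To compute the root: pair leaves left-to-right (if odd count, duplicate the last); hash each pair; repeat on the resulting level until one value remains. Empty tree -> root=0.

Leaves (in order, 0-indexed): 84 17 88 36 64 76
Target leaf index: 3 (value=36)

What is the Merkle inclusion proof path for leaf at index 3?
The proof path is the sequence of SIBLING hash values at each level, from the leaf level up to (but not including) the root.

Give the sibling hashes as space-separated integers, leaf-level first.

Answer: 88 627 118

Derivation:
L0 (leaves): [84, 17, 88, 36, 64, 76], target index=3
L1: h(84,17)=(84*31+17)%997=627 [pair 0] h(88,36)=(88*31+36)%997=770 [pair 1] h(64,76)=(64*31+76)%997=66 [pair 2] -> [627, 770, 66]
  Sibling for proof at L0: 88
L2: h(627,770)=(627*31+770)%997=267 [pair 0] h(66,66)=(66*31+66)%997=118 [pair 1] -> [267, 118]
  Sibling for proof at L1: 627
L3: h(267,118)=(267*31+118)%997=419 [pair 0] -> [419]
  Sibling for proof at L2: 118
Root: 419
Proof path (sibling hashes from leaf to root): [88, 627, 118]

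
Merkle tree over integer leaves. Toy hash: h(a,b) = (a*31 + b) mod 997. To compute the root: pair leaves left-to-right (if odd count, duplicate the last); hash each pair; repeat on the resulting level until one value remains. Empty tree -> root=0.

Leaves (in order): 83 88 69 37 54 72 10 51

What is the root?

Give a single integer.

L0: [83, 88, 69, 37, 54, 72, 10, 51]
L1: h(83,88)=(83*31+88)%997=667 h(69,37)=(69*31+37)%997=182 h(54,72)=(54*31+72)%997=749 h(10,51)=(10*31+51)%997=361 -> [667, 182, 749, 361]
L2: h(667,182)=(667*31+182)%997=919 h(749,361)=(749*31+361)%997=649 -> [919, 649]
L3: h(919,649)=(919*31+649)%997=225 -> [225]

Answer: 225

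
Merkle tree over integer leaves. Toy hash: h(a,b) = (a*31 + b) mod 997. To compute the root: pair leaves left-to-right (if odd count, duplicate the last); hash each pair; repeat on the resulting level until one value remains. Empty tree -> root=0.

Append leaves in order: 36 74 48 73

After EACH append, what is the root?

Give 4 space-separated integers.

After append 36 (leaves=[36]):
  L0: [36]
  root=36
After append 74 (leaves=[36, 74]):
  L0: [36, 74]
  L1: h(36,74)=(36*31+74)%997=193 -> [193]
  root=193
After append 48 (leaves=[36, 74, 48]):
  L0: [36, 74, 48]
  L1: h(36,74)=(36*31+74)%997=193 h(48,48)=(48*31+48)%997=539 -> [193, 539]
  L2: h(193,539)=(193*31+539)%997=540 -> [540]
  root=540
After append 73 (leaves=[36, 74, 48, 73]):
  L0: [36, 74, 48, 73]
  L1: h(36,74)=(36*31+74)%997=193 h(48,73)=(48*31+73)%997=564 -> [193, 564]
  L2: h(193,564)=(193*31+564)%997=565 -> [565]
  root=565

Answer: 36 193 540 565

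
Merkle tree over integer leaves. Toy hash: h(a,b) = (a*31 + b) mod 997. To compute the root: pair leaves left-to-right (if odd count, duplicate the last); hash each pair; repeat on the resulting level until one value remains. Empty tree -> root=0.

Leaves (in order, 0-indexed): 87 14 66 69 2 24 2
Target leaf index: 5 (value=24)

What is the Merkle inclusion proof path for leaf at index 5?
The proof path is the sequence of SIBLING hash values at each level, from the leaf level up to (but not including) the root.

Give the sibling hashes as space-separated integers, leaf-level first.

Answer: 2 64 414

Derivation:
L0 (leaves): [87, 14, 66, 69, 2, 24, 2], target index=5
L1: h(87,14)=(87*31+14)%997=717 [pair 0] h(66,69)=(66*31+69)%997=121 [pair 1] h(2,24)=(2*31+24)%997=86 [pair 2] h(2,2)=(2*31+2)%997=64 [pair 3] -> [717, 121, 86, 64]
  Sibling for proof at L0: 2
L2: h(717,121)=(717*31+121)%997=414 [pair 0] h(86,64)=(86*31+64)%997=736 [pair 1] -> [414, 736]
  Sibling for proof at L1: 64
L3: h(414,736)=(414*31+736)%997=609 [pair 0] -> [609]
  Sibling for proof at L2: 414
Root: 609
Proof path (sibling hashes from leaf to root): [2, 64, 414]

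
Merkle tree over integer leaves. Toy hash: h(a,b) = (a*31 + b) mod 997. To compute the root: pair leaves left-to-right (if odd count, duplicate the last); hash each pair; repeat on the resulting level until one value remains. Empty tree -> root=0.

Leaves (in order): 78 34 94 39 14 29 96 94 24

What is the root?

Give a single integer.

Answer: 242

Derivation:
L0: [78, 34, 94, 39, 14, 29, 96, 94, 24]
L1: h(78,34)=(78*31+34)%997=458 h(94,39)=(94*31+39)%997=959 h(14,29)=(14*31+29)%997=463 h(96,94)=(96*31+94)%997=79 h(24,24)=(24*31+24)%997=768 -> [458, 959, 463, 79, 768]
L2: h(458,959)=(458*31+959)%997=202 h(463,79)=(463*31+79)%997=474 h(768,768)=(768*31+768)%997=648 -> [202, 474, 648]
L3: h(202,474)=(202*31+474)%997=754 h(648,648)=(648*31+648)%997=796 -> [754, 796]
L4: h(754,796)=(754*31+796)%997=242 -> [242]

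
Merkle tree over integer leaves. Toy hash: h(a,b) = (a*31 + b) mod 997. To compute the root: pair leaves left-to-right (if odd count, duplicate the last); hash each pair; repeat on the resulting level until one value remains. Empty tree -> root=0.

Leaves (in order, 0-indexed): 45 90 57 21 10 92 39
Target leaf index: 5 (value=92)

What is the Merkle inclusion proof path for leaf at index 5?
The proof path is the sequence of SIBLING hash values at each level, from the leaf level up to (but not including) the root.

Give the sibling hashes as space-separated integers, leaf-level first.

L0 (leaves): [45, 90, 57, 21, 10, 92, 39], target index=5
L1: h(45,90)=(45*31+90)%997=488 [pair 0] h(57,21)=(57*31+21)%997=791 [pair 1] h(10,92)=(10*31+92)%997=402 [pair 2] h(39,39)=(39*31+39)%997=251 [pair 3] -> [488, 791, 402, 251]
  Sibling for proof at L0: 10
L2: h(488,791)=(488*31+791)%997=964 [pair 0] h(402,251)=(402*31+251)%997=749 [pair 1] -> [964, 749]
  Sibling for proof at L1: 251
L3: h(964,749)=(964*31+749)%997=723 [pair 0] -> [723]
  Sibling for proof at L2: 964
Root: 723
Proof path (sibling hashes from leaf to root): [10, 251, 964]

Answer: 10 251 964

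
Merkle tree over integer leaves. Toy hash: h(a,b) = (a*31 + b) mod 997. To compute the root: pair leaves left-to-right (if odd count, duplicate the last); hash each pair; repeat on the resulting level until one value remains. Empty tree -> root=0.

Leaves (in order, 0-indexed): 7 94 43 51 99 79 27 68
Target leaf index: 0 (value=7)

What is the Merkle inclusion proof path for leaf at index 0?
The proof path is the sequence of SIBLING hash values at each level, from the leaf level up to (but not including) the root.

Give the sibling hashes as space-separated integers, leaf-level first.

L0 (leaves): [7, 94, 43, 51, 99, 79, 27, 68], target index=0
L1: h(7,94)=(7*31+94)%997=311 [pair 0] h(43,51)=(43*31+51)%997=387 [pair 1] h(99,79)=(99*31+79)%997=157 [pair 2] h(27,68)=(27*31+68)%997=905 [pair 3] -> [311, 387, 157, 905]
  Sibling for proof at L0: 94
L2: h(311,387)=(311*31+387)%997=58 [pair 0] h(157,905)=(157*31+905)%997=787 [pair 1] -> [58, 787]
  Sibling for proof at L1: 387
L3: h(58,787)=(58*31+787)%997=591 [pair 0] -> [591]
  Sibling for proof at L2: 787
Root: 591
Proof path (sibling hashes from leaf to root): [94, 387, 787]

Answer: 94 387 787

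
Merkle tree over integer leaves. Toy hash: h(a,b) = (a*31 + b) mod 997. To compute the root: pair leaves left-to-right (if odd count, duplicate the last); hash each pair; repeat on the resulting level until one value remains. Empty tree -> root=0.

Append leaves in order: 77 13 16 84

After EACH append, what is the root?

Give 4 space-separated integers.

Answer: 77 406 137 205

Derivation:
After append 77 (leaves=[77]):
  L0: [77]
  root=77
After append 13 (leaves=[77, 13]):
  L0: [77, 13]
  L1: h(77,13)=(77*31+13)%997=406 -> [406]
  root=406
After append 16 (leaves=[77, 13, 16]):
  L0: [77, 13, 16]
  L1: h(77,13)=(77*31+13)%997=406 h(16,16)=(16*31+16)%997=512 -> [406, 512]
  L2: h(406,512)=(406*31+512)%997=137 -> [137]
  root=137
After append 84 (leaves=[77, 13, 16, 84]):
  L0: [77, 13, 16, 84]
  L1: h(77,13)=(77*31+13)%997=406 h(16,84)=(16*31+84)%997=580 -> [406, 580]
  L2: h(406,580)=(406*31+580)%997=205 -> [205]
  root=205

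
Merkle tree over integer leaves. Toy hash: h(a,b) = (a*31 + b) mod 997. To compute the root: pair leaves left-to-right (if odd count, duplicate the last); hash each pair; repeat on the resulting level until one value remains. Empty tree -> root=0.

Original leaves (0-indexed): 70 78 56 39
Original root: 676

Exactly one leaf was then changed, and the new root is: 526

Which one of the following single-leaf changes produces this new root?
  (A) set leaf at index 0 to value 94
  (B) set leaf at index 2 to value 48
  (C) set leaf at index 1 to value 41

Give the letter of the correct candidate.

Answer: C

Derivation:
Original leaves: [70, 78, 56, 39]
Target new root: 526
Try each candidate change and compute the resulting root:
Candidate A: set leaf[0] = 94 -> leaves = [94, 78, 56, 39]
  L0: [94, 78, 56, 39]
  L1: h(94,78)=(94*31+78)%997=1 h(56,39)=(56*31+39)%997=778 -> [1, 778]
  L2: h(1,778)=(1*31+778)%997=809 -> [809]
  root = 809 != target 526
Candidate B: set leaf[2] = 48 -> leaves = [70, 78, 48, 39]
  L0: [70, 78, 48, 39]
  L1: h(70,78)=(70*31+78)%997=254 h(48,39)=(48*31+39)%997=530 -> [254, 530]
  L2: h(254,530)=(254*31+530)%997=428 -> [428]
  root = 428 != target 526
Candidate C: set leaf[1] = 41 -> leaves = [70, 41, 56, 39]
  L0: [70, 41, 56, 39]
  L1: h(70,41)=(70*31+41)%997=217 h(56,39)=(56*31+39)%997=778 -> [217, 778]
  L2: h(217,778)=(217*31+778)%997=526 -> [526]
  root = 526 == target 526  ** MATCH **
Candidate C produces the target root.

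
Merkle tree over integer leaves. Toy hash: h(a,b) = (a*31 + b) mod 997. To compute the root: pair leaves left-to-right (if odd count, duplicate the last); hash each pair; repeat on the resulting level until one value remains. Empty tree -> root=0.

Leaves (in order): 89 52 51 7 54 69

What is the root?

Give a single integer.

L0: [89, 52, 51, 7, 54, 69]
L1: h(89,52)=(89*31+52)%997=817 h(51,7)=(51*31+7)%997=591 h(54,69)=(54*31+69)%997=746 -> [817, 591, 746]
L2: h(817,591)=(817*31+591)%997=993 h(746,746)=(746*31+746)%997=941 -> [993, 941]
L3: h(993,941)=(993*31+941)%997=817 -> [817]

Answer: 817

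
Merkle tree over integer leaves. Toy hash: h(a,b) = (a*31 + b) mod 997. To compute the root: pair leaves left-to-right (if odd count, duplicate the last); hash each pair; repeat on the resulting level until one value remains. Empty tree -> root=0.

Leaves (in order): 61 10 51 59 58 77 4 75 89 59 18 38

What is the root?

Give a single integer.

L0: [61, 10, 51, 59, 58, 77, 4, 75, 89, 59, 18, 38]
L1: h(61,10)=(61*31+10)%997=904 h(51,59)=(51*31+59)%997=643 h(58,77)=(58*31+77)%997=878 h(4,75)=(4*31+75)%997=199 h(89,59)=(89*31+59)%997=824 h(18,38)=(18*31+38)%997=596 -> [904, 643, 878, 199, 824, 596]
L2: h(904,643)=(904*31+643)%997=751 h(878,199)=(878*31+199)%997=498 h(824,596)=(824*31+596)%997=218 -> [751, 498, 218]
L3: h(751,498)=(751*31+498)%997=848 h(218,218)=(218*31+218)%997=994 -> [848, 994]
L4: h(848,994)=(848*31+994)%997=363 -> [363]

Answer: 363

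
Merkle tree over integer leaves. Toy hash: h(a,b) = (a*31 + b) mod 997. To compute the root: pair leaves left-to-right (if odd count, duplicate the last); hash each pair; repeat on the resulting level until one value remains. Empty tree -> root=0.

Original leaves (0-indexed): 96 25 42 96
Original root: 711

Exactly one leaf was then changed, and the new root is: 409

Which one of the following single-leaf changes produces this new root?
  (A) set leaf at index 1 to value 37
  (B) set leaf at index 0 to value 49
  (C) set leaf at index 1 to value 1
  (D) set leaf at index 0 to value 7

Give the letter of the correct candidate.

Answer: B

Derivation:
Original leaves: [96, 25, 42, 96]
Target new root: 409
Try each candidate change and compute the resulting root:
Candidate A: set leaf[1] = 37 -> leaves = [96, 37, 42, 96]
  L0: [96, 37, 42, 96]
  L1: h(96,37)=(96*31+37)%997=22 h(42,96)=(42*31+96)%997=401 -> [22, 401]
  L2: h(22,401)=(22*31+401)%997=86 -> [86]
  root = 86 != target 409
Candidate B: set leaf[0] = 49 -> leaves = [49, 25, 42, 96]
  L0: [49, 25, 42, 96]
  L1: h(49,25)=(49*31+25)%997=547 h(42,96)=(42*31+96)%997=401 -> [547, 401]
  L2: h(547,401)=(547*31+401)%997=409 -> [409]
  root = 409 == target 409  ** MATCH **
Candidate C: set leaf[1] = 1 -> leaves = [96, 1, 42, 96]
  L0: [96, 1, 42, 96]
  L1: h(96,1)=(96*31+1)%997=983 h(42,96)=(42*31+96)%997=401 -> [983, 401]
  L2: h(983,401)=(983*31+401)%997=964 -> [964]
  root = 964 != target 409
Candidate D: set leaf[0] = 7 -> leaves = [7, 25, 42, 96]
  L0: [7, 25, 42, 96]
  L1: h(7,25)=(7*31+25)%997=242 h(42,96)=(42*31+96)%997=401 -> [242, 401]
  L2: h(242,401)=(242*31+401)%997=924 -> [924]
  root = 924 != target 409
Candidate B produces the target root.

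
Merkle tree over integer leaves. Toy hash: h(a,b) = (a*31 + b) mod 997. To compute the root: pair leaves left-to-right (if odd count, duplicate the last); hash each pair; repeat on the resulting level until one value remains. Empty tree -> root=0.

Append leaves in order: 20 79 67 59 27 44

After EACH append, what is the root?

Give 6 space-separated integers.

After append 20 (leaves=[20]):
  L0: [20]
  root=20
After append 79 (leaves=[20, 79]):
  L0: [20, 79]
  L1: h(20,79)=(20*31+79)%997=699 -> [699]
  root=699
After append 67 (leaves=[20, 79, 67]):
  L0: [20, 79, 67]
  L1: h(20,79)=(20*31+79)%997=699 h(67,67)=(67*31+67)%997=150 -> [699, 150]
  L2: h(699,150)=(699*31+150)%997=882 -> [882]
  root=882
After append 59 (leaves=[20, 79, 67, 59]):
  L0: [20, 79, 67, 59]
  L1: h(20,79)=(20*31+79)%997=699 h(67,59)=(67*31+59)%997=142 -> [699, 142]
  L2: h(699,142)=(699*31+142)%997=874 -> [874]
  root=874
After append 27 (leaves=[20, 79, 67, 59, 27]):
  L0: [20, 79, 67, 59, 27]
  L1: h(20,79)=(20*31+79)%997=699 h(67,59)=(67*31+59)%997=142 h(27,27)=(27*31+27)%997=864 -> [699, 142, 864]
  L2: h(699,142)=(699*31+142)%997=874 h(864,864)=(864*31+864)%997=729 -> [874, 729]
  L3: h(874,729)=(874*31+729)%997=904 -> [904]
  root=904
After append 44 (leaves=[20, 79, 67, 59, 27, 44]):
  L0: [20, 79, 67, 59, 27, 44]
  L1: h(20,79)=(20*31+79)%997=699 h(67,59)=(67*31+59)%997=142 h(27,44)=(27*31+44)%997=881 -> [699, 142, 881]
  L2: h(699,142)=(699*31+142)%997=874 h(881,881)=(881*31+881)%997=276 -> [874, 276]
  L3: h(874,276)=(874*31+276)%997=451 -> [451]
  root=451

Answer: 20 699 882 874 904 451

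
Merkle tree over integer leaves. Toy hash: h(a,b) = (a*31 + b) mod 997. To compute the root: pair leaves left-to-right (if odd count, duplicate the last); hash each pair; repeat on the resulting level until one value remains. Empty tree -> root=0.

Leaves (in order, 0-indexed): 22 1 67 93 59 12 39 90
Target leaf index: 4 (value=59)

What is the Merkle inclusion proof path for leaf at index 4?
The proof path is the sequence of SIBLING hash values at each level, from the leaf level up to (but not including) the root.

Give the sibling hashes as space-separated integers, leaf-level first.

L0 (leaves): [22, 1, 67, 93, 59, 12, 39, 90], target index=4
L1: h(22,1)=(22*31+1)%997=683 [pair 0] h(67,93)=(67*31+93)%997=176 [pair 1] h(59,12)=(59*31+12)%997=844 [pair 2] h(39,90)=(39*31+90)%997=302 [pair 3] -> [683, 176, 844, 302]
  Sibling for proof at L0: 12
L2: h(683,176)=(683*31+176)%997=412 [pair 0] h(844,302)=(844*31+302)%997=544 [pair 1] -> [412, 544]
  Sibling for proof at L1: 302
L3: h(412,544)=(412*31+544)%997=355 [pair 0] -> [355]
  Sibling for proof at L2: 412
Root: 355
Proof path (sibling hashes from leaf to root): [12, 302, 412]

Answer: 12 302 412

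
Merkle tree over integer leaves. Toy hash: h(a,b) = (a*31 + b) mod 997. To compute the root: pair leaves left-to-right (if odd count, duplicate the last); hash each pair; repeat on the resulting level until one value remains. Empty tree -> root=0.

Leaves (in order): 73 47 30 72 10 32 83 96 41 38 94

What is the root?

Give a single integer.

L0: [73, 47, 30, 72, 10, 32, 83, 96, 41, 38, 94]
L1: h(73,47)=(73*31+47)%997=316 h(30,72)=(30*31+72)%997=5 h(10,32)=(10*31+32)%997=342 h(83,96)=(83*31+96)%997=675 h(41,38)=(41*31+38)%997=312 h(94,94)=(94*31+94)%997=17 -> [316, 5, 342, 675, 312, 17]
L2: h(316,5)=(316*31+5)%997=828 h(342,675)=(342*31+675)%997=310 h(312,17)=(312*31+17)%997=716 -> [828, 310, 716]
L3: h(828,310)=(828*31+310)%997=56 h(716,716)=(716*31+716)%997=978 -> [56, 978]
L4: h(56,978)=(56*31+978)%997=720 -> [720]

Answer: 720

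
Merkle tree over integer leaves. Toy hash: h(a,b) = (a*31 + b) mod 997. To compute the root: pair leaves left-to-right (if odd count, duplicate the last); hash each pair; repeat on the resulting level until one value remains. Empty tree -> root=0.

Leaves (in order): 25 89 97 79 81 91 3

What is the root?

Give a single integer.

L0: [25, 89, 97, 79, 81, 91, 3]
L1: h(25,89)=(25*31+89)%997=864 h(97,79)=(97*31+79)%997=95 h(81,91)=(81*31+91)%997=608 h(3,3)=(3*31+3)%997=96 -> [864, 95, 608, 96]
L2: h(864,95)=(864*31+95)%997=957 h(608,96)=(608*31+96)%997=1 -> [957, 1]
L3: h(957,1)=(957*31+1)%997=755 -> [755]

Answer: 755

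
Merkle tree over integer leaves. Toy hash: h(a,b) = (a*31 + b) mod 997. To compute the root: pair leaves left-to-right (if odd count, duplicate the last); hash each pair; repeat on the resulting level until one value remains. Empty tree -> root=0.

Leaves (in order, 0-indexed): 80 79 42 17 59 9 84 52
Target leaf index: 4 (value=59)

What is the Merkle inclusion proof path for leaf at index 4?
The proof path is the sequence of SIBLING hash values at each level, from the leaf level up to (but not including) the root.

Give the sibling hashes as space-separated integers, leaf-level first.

L0 (leaves): [80, 79, 42, 17, 59, 9, 84, 52], target index=4
L1: h(80,79)=(80*31+79)%997=565 [pair 0] h(42,17)=(42*31+17)%997=322 [pair 1] h(59,9)=(59*31+9)%997=841 [pair 2] h(84,52)=(84*31+52)%997=662 [pair 3] -> [565, 322, 841, 662]
  Sibling for proof at L0: 9
L2: h(565,322)=(565*31+322)%997=888 [pair 0] h(841,662)=(841*31+662)%997=811 [pair 1] -> [888, 811]
  Sibling for proof at L1: 662
L3: h(888,811)=(888*31+811)%997=423 [pair 0] -> [423]
  Sibling for proof at L2: 888
Root: 423
Proof path (sibling hashes from leaf to root): [9, 662, 888]

Answer: 9 662 888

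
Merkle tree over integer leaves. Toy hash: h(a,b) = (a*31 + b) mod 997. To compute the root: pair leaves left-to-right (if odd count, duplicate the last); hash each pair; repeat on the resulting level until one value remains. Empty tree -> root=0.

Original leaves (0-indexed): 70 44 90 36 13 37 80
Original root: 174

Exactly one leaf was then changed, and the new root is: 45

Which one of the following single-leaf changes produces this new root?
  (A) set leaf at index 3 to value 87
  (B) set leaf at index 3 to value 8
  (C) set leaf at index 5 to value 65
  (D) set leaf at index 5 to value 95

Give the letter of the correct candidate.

Answer: C

Derivation:
Original leaves: [70, 44, 90, 36, 13, 37, 80]
Target new root: 45
Try each candidate change and compute the resulting root:
Candidate A: set leaf[3] = 87 -> leaves = [70, 44, 90, 87, 13, 37, 80]
  L0: [70, 44, 90, 87, 13, 37, 80]
  L1: h(70,44)=(70*31+44)%997=220 h(90,87)=(90*31+87)%997=883 h(13,37)=(13*31+37)%997=440 h(80,80)=(80*31+80)%997=566 -> [220, 883, 440, 566]
  L2: h(220,883)=(220*31+883)%997=724 h(440,566)=(440*31+566)%997=248 -> [724, 248]
  L3: h(724,248)=(724*31+248)%997=758 -> [758]
  root = 758 != target 45
Candidate B: set leaf[3] = 8 -> leaves = [70, 44, 90, 8, 13, 37, 80]
  L0: [70, 44, 90, 8, 13, 37, 80]
  L1: h(70,44)=(70*31+44)%997=220 h(90,8)=(90*31+8)%997=804 h(13,37)=(13*31+37)%997=440 h(80,80)=(80*31+80)%997=566 -> [220, 804, 440, 566]
  L2: h(220,804)=(220*31+804)%997=645 h(440,566)=(440*31+566)%997=248 -> [645, 248]
  L3: h(645,248)=(645*31+248)%997=303 -> [303]
  root = 303 != target 45
Candidate C: set leaf[5] = 65 -> leaves = [70, 44, 90, 36, 13, 65, 80]
  L0: [70, 44, 90, 36, 13, 65, 80]
  L1: h(70,44)=(70*31+44)%997=220 h(90,36)=(90*31+36)%997=832 h(13,65)=(13*31+65)%997=468 h(80,80)=(80*31+80)%997=566 -> [220, 832, 468, 566]
  L2: h(220,832)=(220*31+832)%997=673 h(468,566)=(468*31+566)%997=119 -> [673, 119]
  L3: h(673,119)=(673*31+119)%997=45 -> [45]
  root = 45 == target 45  ** MATCH **
Candidate D: set leaf[5] = 95 -> leaves = [70, 44, 90, 36, 13, 95, 80]
  L0: [70, 44, 90, 36, 13, 95, 80]
  L1: h(70,44)=(70*31+44)%997=220 h(90,36)=(90*31+36)%997=832 h(13,95)=(13*31+95)%997=498 h(80,80)=(80*31+80)%997=566 -> [220, 832, 498, 566]
  L2: h(220,832)=(220*31+832)%997=673 h(498,566)=(498*31+566)%997=52 -> [673, 52]
  L3: h(673,52)=(673*31+52)%997=975 -> [975]
  root = 975 != target 45
Candidate C produces the target root.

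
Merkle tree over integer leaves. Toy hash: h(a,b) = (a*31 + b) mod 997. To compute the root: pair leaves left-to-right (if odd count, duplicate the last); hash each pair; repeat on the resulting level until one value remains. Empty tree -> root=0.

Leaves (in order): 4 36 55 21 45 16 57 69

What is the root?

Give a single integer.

Answer: 602

Derivation:
L0: [4, 36, 55, 21, 45, 16, 57, 69]
L1: h(4,36)=(4*31+36)%997=160 h(55,21)=(55*31+21)%997=729 h(45,16)=(45*31+16)%997=414 h(57,69)=(57*31+69)%997=839 -> [160, 729, 414, 839]
L2: h(160,729)=(160*31+729)%997=704 h(414,839)=(414*31+839)%997=712 -> [704, 712]
L3: h(704,712)=(704*31+712)%997=602 -> [602]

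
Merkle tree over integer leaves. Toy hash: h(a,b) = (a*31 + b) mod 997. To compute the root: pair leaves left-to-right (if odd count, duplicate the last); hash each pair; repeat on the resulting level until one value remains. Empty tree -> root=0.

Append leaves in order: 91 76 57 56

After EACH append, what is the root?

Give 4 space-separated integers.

Answer: 91 903 904 903

Derivation:
After append 91 (leaves=[91]):
  L0: [91]
  root=91
After append 76 (leaves=[91, 76]):
  L0: [91, 76]
  L1: h(91,76)=(91*31+76)%997=903 -> [903]
  root=903
After append 57 (leaves=[91, 76, 57]):
  L0: [91, 76, 57]
  L1: h(91,76)=(91*31+76)%997=903 h(57,57)=(57*31+57)%997=827 -> [903, 827]
  L2: h(903,827)=(903*31+827)%997=904 -> [904]
  root=904
After append 56 (leaves=[91, 76, 57, 56]):
  L0: [91, 76, 57, 56]
  L1: h(91,76)=(91*31+76)%997=903 h(57,56)=(57*31+56)%997=826 -> [903, 826]
  L2: h(903,826)=(903*31+826)%997=903 -> [903]
  root=903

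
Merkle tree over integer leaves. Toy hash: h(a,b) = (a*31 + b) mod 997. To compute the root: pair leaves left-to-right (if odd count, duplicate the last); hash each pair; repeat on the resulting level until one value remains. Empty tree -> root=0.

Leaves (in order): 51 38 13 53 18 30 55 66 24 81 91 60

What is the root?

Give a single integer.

L0: [51, 38, 13, 53, 18, 30, 55, 66, 24, 81, 91, 60]
L1: h(51,38)=(51*31+38)%997=622 h(13,53)=(13*31+53)%997=456 h(18,30)=(18*31+30)%997=588 h(55,66)=(55*31+66)%997=774 h(24,81)=(24*31+81)%997=825 h(91,60)=(91*31+60)%997=887 -> [622, 456, 588, 774, 825, 887]
L2: h(622,456)=(622*31+456)%997=795 h(588,774)=(588*31+774)%997=59 h(825,887)=(825*31+887)%997=540 -> [795, 59, 540]
L3: h(795,59)=(795*31+59)%997=776 h(540,540)=(540*31+540)%997=331 -> [776, 331]
L4: h(776,331)=(776*31+331)%997=459 -> [459]

Answer: 459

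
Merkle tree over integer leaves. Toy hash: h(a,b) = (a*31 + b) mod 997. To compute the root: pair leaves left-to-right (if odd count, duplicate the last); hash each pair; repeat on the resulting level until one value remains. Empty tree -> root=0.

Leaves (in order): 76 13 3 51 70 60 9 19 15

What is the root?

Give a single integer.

L0: [76, 13, 3, 51, 70, 60, 9, 19, 15]
L1: h(76,13)=(76*31+13)%997=375 h(3,51)=(3*31+51)%997=144 h(70,60)=(70*31+60)%997=236 h(9,19)=(9*31+19)%997=298 h(15,15)=(15*31+15)%997=480 -> [375, 144, 236, 298, 480]
L2: h(375,144)=(375*31+144)%997=802 h(236,298)=(236*31+298)%997=635 h(480,480)=(480*31+480)%997=405 -> [802, 635, 405]
L3: h(802,635)=(802*31+635)%997=572 h(405,405)=(405*31+405)%997=996 -> [572, 996]
L4: h(572,996)=(572*31+996)%997=782 -> [782]

Answer: 782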